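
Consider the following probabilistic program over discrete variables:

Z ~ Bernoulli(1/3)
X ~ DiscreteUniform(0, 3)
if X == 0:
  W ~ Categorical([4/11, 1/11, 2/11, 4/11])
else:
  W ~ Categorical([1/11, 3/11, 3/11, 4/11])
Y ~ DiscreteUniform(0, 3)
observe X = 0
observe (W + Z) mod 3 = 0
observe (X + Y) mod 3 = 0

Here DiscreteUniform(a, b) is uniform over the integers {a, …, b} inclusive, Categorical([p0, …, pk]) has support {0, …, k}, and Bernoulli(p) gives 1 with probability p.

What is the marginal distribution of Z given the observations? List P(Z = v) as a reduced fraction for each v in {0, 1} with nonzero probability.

Enumerate traces; 6 have nonzero weight after conditioning:
  (Z=0, X=0, W=0, Y=0) weight 1/66
  (Z=0, X=0, W=0, Y=3) weight 1/66
  (Z=0, X=0, W=3, Y=0) weight 1/66
  (Z=0, X=0, W=3, Y=3) weight 1/66
  (Z=1, X=0, W=2, Y=0) weight 1/264
  (Z=1, X=0, W=2, Y=3) weight 1/264
Group by Z:
  weight(Z=0) = 2/33
  weight(Z=1) = 1/132
Total weight = 2/33 + 1/132 = 3/44
P(Z=0 | obs) = 2/33 / 3/44 = 8/9
P(Z=1 | obs) = 1/132 / 3/44 = 1/9

P(Z=0) = 8/9, P(Z=1) = 1/9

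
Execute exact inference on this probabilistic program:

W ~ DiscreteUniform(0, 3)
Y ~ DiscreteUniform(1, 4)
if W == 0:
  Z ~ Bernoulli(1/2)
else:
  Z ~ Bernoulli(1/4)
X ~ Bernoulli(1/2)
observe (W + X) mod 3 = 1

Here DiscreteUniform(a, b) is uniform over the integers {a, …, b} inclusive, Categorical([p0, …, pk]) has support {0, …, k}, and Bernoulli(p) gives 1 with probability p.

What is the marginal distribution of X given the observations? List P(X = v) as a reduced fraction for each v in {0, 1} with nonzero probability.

Enumerate traces; 24 have nonzero weight after conditioning:
  (W=0, Y=1, Z=0, X=1) weight 1/64
  (W=0, Y=1, Z=1, X=1) weight 1/64
  (W=0, Y=2, Z=0, X=1) weight 1/64
  (W=0, Y=2, Z=1, X=1) weight 1/64
  (W=0, Y=3, Z=0, X=1) weight 1/64
  (W=0, Y=3, Z=1, X=1) weight 1/64
  (W=0, Y=4, Z=0, X=1) weight 1/64
  (W=0, Y=4, Z=1, X=1) weight 1/64
  (W=1, Y=1, Z=0, X=0) weight 3/128
  … 15 more
Group by X:
  weight(X=0) = 1/8
  weight(X=1) = 1/4
Total weight = 1/8 + 1/4 = 3/8
P(X=0 | obs) = 1/8 / 3/8 = 1/3
P(X=1 | obs) = 1/4 / 3/8 = 2/3

P(X=0) = 1/3, P(X=1) = 2/3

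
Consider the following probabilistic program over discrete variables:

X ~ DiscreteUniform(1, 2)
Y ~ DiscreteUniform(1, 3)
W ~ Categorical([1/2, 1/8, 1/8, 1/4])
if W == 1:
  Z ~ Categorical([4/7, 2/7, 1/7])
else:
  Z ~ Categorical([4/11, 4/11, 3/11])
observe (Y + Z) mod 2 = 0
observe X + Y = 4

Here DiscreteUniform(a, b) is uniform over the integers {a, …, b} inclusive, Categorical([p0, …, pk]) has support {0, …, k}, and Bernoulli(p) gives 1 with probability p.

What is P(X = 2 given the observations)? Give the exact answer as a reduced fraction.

Enumerate traces; 12 have nonzero weight after conditioning:
  (X=1, Y=3, W=0, Z=1) weight 1/33
  (X=1, Y=3, W=1, Z=1) weight 1/168
  (X=1, Y=3, W=2, Z=1) weight 1/132
  (X=1, Y=3, W=3, Z=1) weight 1/66
  (X=2, Y=2, W=0, Z=0) weight 1/33
  (X=2, Y=2, W=0, Z=2) weight 1/44
  (X=2, Y=2, W=1, Z=0) weight 1/84
  (X=2, Y=2, W=1, Z=2) weight 1/336
  … 4 more
Group by X:
  weight(X=1) = 109/1848
  weight(X=2) = 199/1848
Total weight = 109/1848 + 199/1848 = 1/6
P(X=1 | obs) = 109/1848 / 1/6 = 109/308
P(X=2 | obs) = 199/1848 / 1/6 = 199/308

P(X = 2 | obs) = 199/308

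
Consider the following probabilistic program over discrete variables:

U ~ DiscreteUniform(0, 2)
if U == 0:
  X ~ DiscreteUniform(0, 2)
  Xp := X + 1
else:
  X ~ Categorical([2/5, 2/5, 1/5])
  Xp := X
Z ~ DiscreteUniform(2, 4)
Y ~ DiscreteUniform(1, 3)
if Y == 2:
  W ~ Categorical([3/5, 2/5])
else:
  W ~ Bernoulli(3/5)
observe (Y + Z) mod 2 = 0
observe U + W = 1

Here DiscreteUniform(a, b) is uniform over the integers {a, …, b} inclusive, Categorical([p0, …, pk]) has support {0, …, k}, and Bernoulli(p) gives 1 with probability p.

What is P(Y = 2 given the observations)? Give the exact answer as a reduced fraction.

Enumerate traces; 24 have nonzero weight after conditioning:
  (U=0, X=0, Z=2, Y=2, W=1) weight 2/405
  (U=0, X=0, Z=3, Y=1, W=1) weight 1/135
  (U=0, X=0, Z=3, Y=3, W=1) weight 1/135
  (U=0, X=0, Z=4, Y=2, W=1) weight 2/405
  (U=0, X=1, Z=2, Y=2, W=1) weight 2/405
  (U=0, X=1, Z=3, Y=1, W=1) weight 1/135
  (U=0, X=1, Z=3, Y=3, W=1) weight 1/135
  (U=0, X=1, Z=4, Y=2, W=1) weight 2/405
  … 16 more
Group by Y:
  weight(Y=1) = 1/27
  weight(Y=2) = 2/27
  weight(Y=3) = 1/27
Total weight = 1/27 + 2/27 + 1/27 = 4/27
P(Y=1 | obs) = 1/27 / 4/27 = 1/4
P(Y=2 | obs) = 2/27 / 4/27 = 1/2
P(Y=3 | obs) = 1/27 / 4/27 = 1/4

P(Y = 2 | obs) = 1/2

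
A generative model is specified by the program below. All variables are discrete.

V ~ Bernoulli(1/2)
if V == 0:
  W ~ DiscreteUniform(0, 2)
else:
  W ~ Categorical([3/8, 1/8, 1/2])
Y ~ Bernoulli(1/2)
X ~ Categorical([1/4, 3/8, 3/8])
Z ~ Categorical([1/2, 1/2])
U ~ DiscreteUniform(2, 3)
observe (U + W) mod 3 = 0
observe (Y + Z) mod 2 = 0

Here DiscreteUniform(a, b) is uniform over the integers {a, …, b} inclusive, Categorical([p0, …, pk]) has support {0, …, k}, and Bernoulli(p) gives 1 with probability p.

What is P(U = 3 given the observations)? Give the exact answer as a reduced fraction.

P(U = 3 | obs) = 17/28

Enumerate traces; 24 have nonzero weight after conditioning:
  (V=0, W=0, Y=0, X=0, Z=0, U=3) weight 1/192
  (V=0, W=0, Y=0, X=1, Z=0, U=3) weight 1/128
  (V=0, W=0, Y=0, X=2, Z=0, U=3) weight 1/128
  (V=0, W=0, Y=1, X=0, Z=1, U=3) weight 1/192
  (V=0, W=0, Y=1, X=1, Z=1, U=3) weight 1/128
  (V=0, W=0, Y=1, X=2, Z=1, U=3) weight 1/128
  (V=0, W=1, Y=0, X=0, Z=0, U=2) weight 1/192
  (V=0, W=1, Y=0, X=1, Z=0, U=2) weight 1/128
  … 16 more
Group by U:
  weight(U=2) = 11/192
  weight(U=3) = 17/192
Total weight = 11/192 + 17/192 = 7/48
P(U=2 | obs) = 11/192 / 7/48 = 11/28
P(U=3 | obs) = 17/192 / 7/48 = 17/28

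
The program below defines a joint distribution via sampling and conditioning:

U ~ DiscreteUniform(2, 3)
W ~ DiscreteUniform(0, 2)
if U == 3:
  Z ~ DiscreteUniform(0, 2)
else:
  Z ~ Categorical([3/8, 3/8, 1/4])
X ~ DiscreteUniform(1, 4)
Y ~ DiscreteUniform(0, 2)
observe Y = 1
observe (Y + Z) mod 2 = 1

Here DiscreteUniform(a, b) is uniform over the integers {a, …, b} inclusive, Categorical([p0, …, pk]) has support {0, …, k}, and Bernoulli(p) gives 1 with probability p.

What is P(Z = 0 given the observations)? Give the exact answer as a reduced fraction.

P(Z = 0 | obs) = 17/31

Enumerate traces; 48 have nonzero weight after conditioning:
  (U=2, W=0, Z=0, X=1, Y=1) weight 1/192
  (U=2, W=0, Z=0, X=2, Y=1) weight 1/192
  (U=2, W=0, Z=0, X=3, Y=1) weight 1/192
  (U=2, W=0, Z=0, X=4, Y=1) weight 1/192
  (U=2, W=0, Z=2, X=1, Y=1) weight 1/288
  (U=2, W=0, Z=2, X=2, Y=1) weight 1/288
  (U=2, W=0, Z=2, X=3, Y=1) weight 1/288
  (U=2, W=0, Z=2, X=4, Y=1) weight 1/288
  … 40 more
Group by Z:
  weight(Z=0) = 17/144
  weight(Z=2) = 7/72
Total weight = 17/144 + 7/72 = 31/144
P(Z=0 | obs) = 17/144 / 31/144 = 17/31
P(Z=2 | obs) = 7/72 / 31/144 = 14/31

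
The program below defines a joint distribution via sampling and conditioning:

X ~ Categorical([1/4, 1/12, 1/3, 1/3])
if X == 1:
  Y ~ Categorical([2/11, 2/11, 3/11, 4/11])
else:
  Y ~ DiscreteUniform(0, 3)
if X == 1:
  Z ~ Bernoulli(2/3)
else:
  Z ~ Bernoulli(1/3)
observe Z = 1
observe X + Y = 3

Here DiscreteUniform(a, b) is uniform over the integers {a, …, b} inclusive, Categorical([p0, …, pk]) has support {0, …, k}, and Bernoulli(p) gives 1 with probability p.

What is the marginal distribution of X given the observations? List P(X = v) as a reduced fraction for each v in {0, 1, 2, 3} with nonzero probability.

P(X=0) = 33/145, P(X=1) = 24/145, P(X=2) = 44/145, P(X=3) = 44/145

Enumerate traces; 4 have nonzero weight after conditioning:
  (X=0, Y=3, Z=1) weight 1/48
  (X=1, Y=2, Z=1) weight 1/66
  (X=2, Y=1, Z=1) weight 1/36
  (X=3, Y=0, Z=1) weight 1/36
Group by X:
  weight(X=0) = 1/48
  weight(X=1) = 1/66
  weight(X=2) = 1/36
  weight(X=3) = 1/36
Total weight = 1/48 + 1/66 + 1/36 + 1/36 = 145/1584
P(X=0 | obs) = 1/48 / 145/1584 = 33/145
P(X=1 | obs) = 1/66 / 145/1584 = 24/145
P(X=2 | obs) = 1/36 / 145/1584 = 44/145
P(X=3 | obs) = 1/36 / 145/1584 = 44/145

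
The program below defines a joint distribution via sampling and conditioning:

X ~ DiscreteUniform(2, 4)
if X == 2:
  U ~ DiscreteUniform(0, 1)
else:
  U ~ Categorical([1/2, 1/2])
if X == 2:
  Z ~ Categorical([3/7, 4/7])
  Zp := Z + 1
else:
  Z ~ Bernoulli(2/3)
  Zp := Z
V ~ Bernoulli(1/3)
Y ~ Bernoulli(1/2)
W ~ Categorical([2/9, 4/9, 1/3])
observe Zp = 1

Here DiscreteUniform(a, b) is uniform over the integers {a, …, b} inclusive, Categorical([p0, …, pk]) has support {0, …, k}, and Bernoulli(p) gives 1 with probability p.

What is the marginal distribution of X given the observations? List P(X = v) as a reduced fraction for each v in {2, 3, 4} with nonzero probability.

P(X=2) = 9/37, P(X=3) = 14/37, P(X=4) = 14/37

Enumerate traces; 72 have nonzero weight after conditioning:
  (X=2, U=0, Z=0, V=0, Y=0, W=0) weight 1/189
  (X=2, U=0, Z=0, V=0, Y=0, W=1) weight 2/189
  (X=2, U=0, Z=0, V=0, Y=0, W=2) weight 1/126
  (X=2, U=0, Z=0, V=0, Y=1, W=0) weight 1/189
  (X=2, U=0, Z=0, V=0, Y=1, W=1) weight 2/189
  (X=2, U=0, Z=0, V=0, Y=1, W=2) weight 1/126
  (X=2, U=0, Z=0, V=1, Y=0, W=0) weight 1/378
  (X=2, U=0, Z=0, V=1, Y=0, W=1) weight 1/189
  (X=3, U=0, Z=1, V=0, Y=0, W=0) weight 2/243
  (X=4, U=0, Z=1, V=0, Y=0, W=0) weight 2/243
  … 62 more
Group by X:
  weight(X=2) = 1/7
  weight(X=3) = 2/9
  weight(X=4) = 2/9
Total weight = 1/7 + 2/9 + 2/9 = 37/63
P(X=2 | obs) = 1/7 / 37/63 = 9/37
P(X=3 | obs) = 2/9 / 37/63 = 14/37
P(X=4 | obs) = 2/9 / 37/63 = 14/37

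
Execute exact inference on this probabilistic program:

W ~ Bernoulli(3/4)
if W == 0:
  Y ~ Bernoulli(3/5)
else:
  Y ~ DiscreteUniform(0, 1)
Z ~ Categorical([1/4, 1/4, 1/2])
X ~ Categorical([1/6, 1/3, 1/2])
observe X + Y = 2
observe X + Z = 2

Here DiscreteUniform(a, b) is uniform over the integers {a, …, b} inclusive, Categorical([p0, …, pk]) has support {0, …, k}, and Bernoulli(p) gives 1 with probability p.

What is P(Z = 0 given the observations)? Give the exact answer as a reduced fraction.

P(Z = 0 | obs) = 19/33

Enumerate traces; 4 have nonzero weight after conditioning:
  (W=0, Y=0, Z=0, X=2) weight 1/80
  (W=0, Y=1, Z=1, X=1) weight 1/80
  (W=1, Y=0, Z=0, X=2) weight 3/64
  (W=1, Y=1, Z=1, X=1) weight 1/32
Group by Z:
  weight(Z=0) = 19/320
  weight(Z=1) = 7/160
Total weight = 19/320 + 7/160 = 33/320
P(Z=0 | obs) = 19/320 / 33/320 = 19/33
P(Z=1 | obs) = 7/160 / 33/320 = 14/33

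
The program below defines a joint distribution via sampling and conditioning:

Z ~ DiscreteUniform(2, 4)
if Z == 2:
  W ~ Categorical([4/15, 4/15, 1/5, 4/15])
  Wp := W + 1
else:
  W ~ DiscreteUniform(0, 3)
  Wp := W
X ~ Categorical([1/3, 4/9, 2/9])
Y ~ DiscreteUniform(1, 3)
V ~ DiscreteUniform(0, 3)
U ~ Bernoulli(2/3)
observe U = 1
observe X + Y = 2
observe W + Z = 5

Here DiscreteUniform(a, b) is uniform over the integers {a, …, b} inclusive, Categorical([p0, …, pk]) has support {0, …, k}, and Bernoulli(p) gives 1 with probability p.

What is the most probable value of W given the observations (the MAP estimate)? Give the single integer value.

argmax_v P(W = v | obs) = 3

Enumerate traces; 24 have nonzero weight after conditioning:
  (Z=2, W=3, X=0, Y=2, V=0, U=1) weight 2/1215
  (Z=2, W=3, X=0, Y=2, V=1, U=1) weight 2/1215
  (Z=2, W=3, X=0, Y=2, V=2, U=1) weight 2/1215
  (Z=2, W=3, X=0, Y=2, V=3, U=1) weight 2/1215
  (Z=2, W=3, X=1, Y=1, V=0, U=1) weight 8/3645
  (Z=2, W=3, X=1, Y=1, V=1, U=1) weight 8/3645
  (Z=2, W=3, X=1, Y=1, V=2, U=1) weight 8/3645
  (Z=2, W=3, X=1, Y=1, V=3, U=1) weight 8/3645
  (Z=3, W=2, X=0, Y=2, V=0, U=1) weight 1/648
  (Z=4, W=1, X=0, Y=2, V=0, U=1) weight 1/648
  … 14 more
Group by W:
  weight(W=1) = 7/486
  weight(W=2) = 7/486
  weight(W=3) = 56/3645
Total weight = 7/486 + 7/486 + 56/3645 = 161/3645
P(W=1 | obs) = 7/486 / 161/3645 = 15/46
P(W=2 | obs) = 7/486 / 161/3645 = 15/46
P(W=3 | obs) = 56/3645 / 161/3645 = 8/23
argmax = 3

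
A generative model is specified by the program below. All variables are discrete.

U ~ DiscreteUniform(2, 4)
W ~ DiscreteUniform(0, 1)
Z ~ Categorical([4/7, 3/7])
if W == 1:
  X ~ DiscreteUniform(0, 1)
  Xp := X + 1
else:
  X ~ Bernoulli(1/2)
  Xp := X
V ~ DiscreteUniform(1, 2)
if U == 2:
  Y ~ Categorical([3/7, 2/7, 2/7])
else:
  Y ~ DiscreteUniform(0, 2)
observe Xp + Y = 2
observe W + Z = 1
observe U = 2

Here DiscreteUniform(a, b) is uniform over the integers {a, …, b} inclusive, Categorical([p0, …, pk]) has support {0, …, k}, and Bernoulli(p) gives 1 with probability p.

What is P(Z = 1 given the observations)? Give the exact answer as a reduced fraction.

P(Z = 1 | obs) = 3/8

Enumerate traces; 8 have nonzero weight after conditioning:
  (U=2, W=0, Z=1, X=0, V=1, Y=2) weight 1/196
  (U=2, W=0, Z=1, X=0, V=2, Y=2) weight 1/196
  (U=2, W=0, Z=1, X=1, V=1, Y=1) weight 1/196
  (U=2, W=0, Z=1, X=1, V=2, Y=1) weight 1/196
  (U=2, W=1, Z=0, X=0, V=1, Y=1) weight 1/147
  (U=2, W=1, Z=0, X=0, V=2, Y=1) weight 1/147
  (U=2, W=1, Z=0, X=1, V=1, Y=0) weight 1/98
  (U=2, W=1, Z=0, X=1, V=2, Y=0) weight 1/98
Group by Z:
  weight(Z=0) = 5/147
  weight(Z=1) = 1/49
Total weight = 5/147 + 1/49 = 8/147
P(Z=0 | obs) = 5/147 / 8/147 = 5/8
P(Z=1 | obs) = 1/49 / 8/147 = 3/8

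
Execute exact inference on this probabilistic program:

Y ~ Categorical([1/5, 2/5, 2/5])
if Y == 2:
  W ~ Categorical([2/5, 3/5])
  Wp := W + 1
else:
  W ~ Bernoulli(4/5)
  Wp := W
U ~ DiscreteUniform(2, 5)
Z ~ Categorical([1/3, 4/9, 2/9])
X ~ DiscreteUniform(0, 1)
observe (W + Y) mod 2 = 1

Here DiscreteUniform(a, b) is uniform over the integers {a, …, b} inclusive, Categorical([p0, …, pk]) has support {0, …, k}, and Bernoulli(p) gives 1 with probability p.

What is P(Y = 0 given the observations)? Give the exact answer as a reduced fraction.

Enumerate traces; 72 have nonzero weight after conditioning:
  (Y=0, W=1, U=2, Z=0, X=0) weight 1/150
  (Y=0, W=1, U=2, Z=0, X=1) weight 1/150
  (Y=0, W=1, U=2, Z=1, X=0) weight 2/225
  (Y=0, W=1, U=2, Z=1, X=1) weight 2/225
  (Y=0, W=1, U=2, Z=2, X=0) weight 1/225
  (Y=0, W=1, U=2, Z=2, X=1) weight 1/225
  (Y=0, W=1, U=3, Z=0, X=0) weight 1/150
  (Y=0, W=1, U=3, Z=0, X=1) weight 1/150
  (Y=1, W=0, U=2, Z=0, X=0) weight 1/300
  (Y=2, W=1, U=2, Z=0, X=0) weight 1/100
  … 62 more
Group by Y:
  weight(Y=0) = 4/25
  weight(Y=1) = 2/25
  weight(Y=2) = 6/25
Total weight = 4/25 + 2/25 + 6/25 = 12/25
P(Y=0 | obs) = 4/25 / 12/25 = 1/3
P(Y=1 | obs) = 2/25 / 12/25 = 1/6
P(Y=2 | obs) = 6/25 / 12/25 = 1/2

P(Y = 0 | obs) = 1/3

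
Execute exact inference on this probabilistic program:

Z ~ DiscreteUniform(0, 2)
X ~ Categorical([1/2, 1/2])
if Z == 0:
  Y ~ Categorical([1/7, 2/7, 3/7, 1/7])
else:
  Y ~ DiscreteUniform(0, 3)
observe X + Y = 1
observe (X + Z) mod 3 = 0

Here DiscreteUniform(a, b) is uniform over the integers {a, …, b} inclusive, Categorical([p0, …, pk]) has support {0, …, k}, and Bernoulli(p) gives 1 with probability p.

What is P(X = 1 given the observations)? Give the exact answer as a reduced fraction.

P(X = 1 | obs) = 7/15

Enumerate traces; 2 have nonzero weight after conditioning:
  (Z=0, X=0, Y=1) weight 1/21
  (Z=2, X=1, Y=0) weight 1/24
Group by X:
  weight(X=0) = 1/21
  weight(X=1) = 1/24
Total weight = 1/21 + 1/24 = 5/56
P(X=0 | obs) = 1/21 / 5/56 = 8/15
P(X=1 | obs) = 1/24 / 5/56 = 7/15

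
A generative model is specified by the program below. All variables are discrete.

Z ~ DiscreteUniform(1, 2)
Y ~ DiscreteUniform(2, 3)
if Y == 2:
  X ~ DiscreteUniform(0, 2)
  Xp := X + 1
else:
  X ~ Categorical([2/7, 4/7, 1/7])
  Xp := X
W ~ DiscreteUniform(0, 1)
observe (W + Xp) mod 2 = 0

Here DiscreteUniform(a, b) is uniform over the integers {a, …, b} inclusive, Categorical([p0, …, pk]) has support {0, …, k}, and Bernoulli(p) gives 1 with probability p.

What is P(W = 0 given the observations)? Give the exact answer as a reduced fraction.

Enumerate traces; 12 have nonzero weight after conditioning:
  (Z=1, Y=2, X=0, W=1) weight 1/24
  (Z=1, Y=2, X=1, W=0) weight 1/24
  (Z=1, Y=2, X=2, W=1) weight 1/24
  (Z=1, Y=3, X=0, W=0) weight 1/28
  (Z=1, Y=3, X=1, W=1) weight 1/14
  (Z=1, Y=3, X=2, W=0) weight 1/56
  (Z=2, Y=2, X=0, W=1) weight 1/24
  (Z=2, Y=2, X=1, W=0) weight 1/24
  … 4 more
Group by W:
  weight(W=0) = 4/21
  weight(W=1) = 13/42
Total weight = 4/21 + 13/42 = 1/2
P(W=0 | obs) = 4/21 / 1/2 = 8/21
P(W=1 | obs) = 13/42 / 1/2 = 13/21

P(W = 0 | obs) = 8/21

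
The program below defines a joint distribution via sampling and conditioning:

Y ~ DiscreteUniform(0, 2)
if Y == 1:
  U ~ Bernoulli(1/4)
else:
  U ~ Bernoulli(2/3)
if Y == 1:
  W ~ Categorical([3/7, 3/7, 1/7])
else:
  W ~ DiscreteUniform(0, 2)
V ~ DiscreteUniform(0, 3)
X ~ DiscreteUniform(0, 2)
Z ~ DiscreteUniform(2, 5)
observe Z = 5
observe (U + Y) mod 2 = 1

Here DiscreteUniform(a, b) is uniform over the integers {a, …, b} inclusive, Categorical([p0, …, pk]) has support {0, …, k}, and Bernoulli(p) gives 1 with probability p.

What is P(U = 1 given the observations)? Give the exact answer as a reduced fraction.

P(U = 1 | obs) = 16/25

Enumerate traces; 108 have nonzero weight after conditioning:
  (Y=0, U=1, W=0, V=0, X=0, Z=5) weight 1/648
  (Y=0, U=1, W=0, V=0, X=1, Z=5) weight 1/648
  (Y=0, U=1, W=0, V=0, X=2, Z=5) weight 1/648
  (Y=0, U=1, W=0, V=1, X=0, Z=5) weight 1/648
  (Y=0, U=1, W=0, V=1, X=1, Z=5) weight 1/648
  (Y=0, U=1, W=0, V=1, X=2, Z=5) weight 1/648
  (Y=0, U=1, W=0, V=2, X=0, Z=5) weight 1/648
  (Y=0, U=1, W=0, V=2, X=1, Z=5) weight 1/648
  (Y=1, U=0, W=0, V=0, X=0, Z=5) weight 1/448
  … 99 more
Group by U:
  weight(U=0) = 1/16
  weight(U=1) = 1/9
Total weight = 1/16 + 1/9 = 25/144
P(U=0 | obs) = 1/16 / 25/144 = 9/25
P(U=1 | obs) = 1/9 / 25/144 = 16/25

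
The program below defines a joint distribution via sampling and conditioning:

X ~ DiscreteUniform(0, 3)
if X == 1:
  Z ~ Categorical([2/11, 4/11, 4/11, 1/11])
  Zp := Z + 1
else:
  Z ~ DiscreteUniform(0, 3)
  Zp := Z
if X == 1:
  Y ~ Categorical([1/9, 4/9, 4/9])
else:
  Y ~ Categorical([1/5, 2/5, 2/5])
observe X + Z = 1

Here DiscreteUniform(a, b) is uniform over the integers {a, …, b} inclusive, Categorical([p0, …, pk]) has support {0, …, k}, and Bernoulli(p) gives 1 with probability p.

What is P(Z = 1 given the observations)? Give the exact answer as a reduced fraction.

Enumerate traces; 6 have nonzero weight after conditioning:
  (X=0, Z=1, Y=0) weight 1/80
  (X=0, Z=1, Y=1) weight 1/40
  (X=0, Z=1, Y=2) weight 1/40
  (X=1, Z=0, Y=0) weight 1/198
  (X=1, Z=0, Y=1) weight 2/99
  (X=1, Z=0, Y=2) weight 2/99
Group by Z:
  weight(Z=0) = 1/22
  weight(Z=1) = 1/16
Total weight = 1/22 + 1/16 = 19/176
P(Z=0 | obs) = 1/22 / 19/176 = 8/19
P(Z=1 | obs) = 1/16 / 19/176 = 11/19

P(Z = 1 | obs) = 11/19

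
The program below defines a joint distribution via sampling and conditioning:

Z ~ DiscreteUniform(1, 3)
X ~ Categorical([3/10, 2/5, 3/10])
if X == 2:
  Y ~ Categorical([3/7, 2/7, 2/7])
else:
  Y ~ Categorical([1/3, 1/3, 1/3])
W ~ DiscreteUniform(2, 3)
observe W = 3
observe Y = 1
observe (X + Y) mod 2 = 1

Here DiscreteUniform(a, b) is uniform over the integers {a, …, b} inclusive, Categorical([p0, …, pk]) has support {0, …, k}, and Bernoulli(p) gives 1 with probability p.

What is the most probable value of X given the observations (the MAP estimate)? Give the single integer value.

Enumerate traces; 6 have nonzero weight after conditioning:
  (Z=1, X=0, Y=1, W=3) weight 1/60
  (Z=1, X=2, Y=1, W=3) weight 1/70
  (Z=2, X=0, Y=1, W=3) weight 1/60
  (Z=2, X=2, Y=1, W=3) weight 1/70
  (Z=3, X=0, Y=1, W=3) weight 1/60
  (Z=3, X=2, Y=1, W=3) weight 1/70
Group by X:
  weight(X=0) = 1/20
  weight(X=2) = 3/70
Total weight = 1/20 + 3/70 = 13/140
P(X=0 | obs) = 1/20 / 13/140 = 7/13
P(X=2 | obs) = 3/70 / 13/140 = 6/13
argmax = 0

argmax_v P(X = v | obs) = 0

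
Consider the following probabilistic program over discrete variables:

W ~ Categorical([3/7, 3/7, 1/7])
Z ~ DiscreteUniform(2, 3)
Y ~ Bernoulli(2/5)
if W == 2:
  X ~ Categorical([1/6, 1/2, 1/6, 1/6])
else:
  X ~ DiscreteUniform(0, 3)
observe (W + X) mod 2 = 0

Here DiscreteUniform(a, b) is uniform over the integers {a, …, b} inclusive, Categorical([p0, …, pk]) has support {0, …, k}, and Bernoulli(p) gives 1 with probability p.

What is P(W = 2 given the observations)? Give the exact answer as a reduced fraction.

Enumerate traces; 24 have nonzero weight after conditioning:
  (W=0, Z=2, Y=0, X=0) weight 9/280
  (W=0, Z=2, Y=0, X=2) weight 9/280
  (W=0, Z=2, Y=1, X=0) weight 3/140
  (W=0, Z=2, Y=1, X=2) weight 3/140
  (W=0, Z=3, Y=0, X=0) weight 9/280
  (W=0, Z=3, Y=0, X=2) weight 9/280
  (W=0, Z=3, Y=1, X=0) weight 3/140
  (W=0, Z=3, Y=1, X=2) weight 3/140
  (W=1, Z=2, Y=0, X=1) weight 9/280
  (W=2, Z=2, Y=0, X=0) weight 1/140
  … 14 more
Group by W:
  weight(W=0) = 3/14
  weight(W=1) = 3/14
  weight(W=2) = 1/21
Total weight = 3/14 + 3/14 + 1/21 = 10/21
P(W=0 | obs) = 3/14 / 10/21 = 9/20
P(W=1 | obs) = 3/14 / 10/21 = 9/20
P(W=2 | obs) = 1/21 / 10/21 = 1/10

P(W = 2 | obs) = 1/10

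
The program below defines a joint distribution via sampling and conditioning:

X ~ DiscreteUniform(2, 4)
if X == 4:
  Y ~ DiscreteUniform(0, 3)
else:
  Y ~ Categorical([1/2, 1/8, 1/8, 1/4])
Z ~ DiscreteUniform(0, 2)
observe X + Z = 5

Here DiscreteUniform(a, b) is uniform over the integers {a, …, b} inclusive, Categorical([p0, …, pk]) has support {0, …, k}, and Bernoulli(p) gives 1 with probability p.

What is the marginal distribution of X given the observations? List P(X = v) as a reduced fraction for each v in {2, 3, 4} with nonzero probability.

P(X=3) = 1/2, P(X=4) = 1/2

Enumerate traces; 8 have nonzero weight after conditioning:
  (X=3, Y=0, Z=2) weight 1/18
  (X=3, Y=1, Z=2) weight 1/72
  (X=3, Y=2, Z=2) weight 1/72
  (X=3, Y=3, Z=2) weight 1/36
  (X=4, Y=0, Z=1) weight 1/36
  (X=4, Y=1, Z=1) weight 1/36
  (X=4, Y=2, Z=1) weight 1/36
  (X=4, Y=3, Z=1) weight 1/36
Group by X:
  weight(X=3) = 1/9
  weight(X=4) = 1/9
Total weight = 1/9 + 1/9 = 2/9
P(X=3 | obs) = 1/9 / 2/9 = 1/2
P(X=4 | obs) = 1/9 / 2/9 = 1/2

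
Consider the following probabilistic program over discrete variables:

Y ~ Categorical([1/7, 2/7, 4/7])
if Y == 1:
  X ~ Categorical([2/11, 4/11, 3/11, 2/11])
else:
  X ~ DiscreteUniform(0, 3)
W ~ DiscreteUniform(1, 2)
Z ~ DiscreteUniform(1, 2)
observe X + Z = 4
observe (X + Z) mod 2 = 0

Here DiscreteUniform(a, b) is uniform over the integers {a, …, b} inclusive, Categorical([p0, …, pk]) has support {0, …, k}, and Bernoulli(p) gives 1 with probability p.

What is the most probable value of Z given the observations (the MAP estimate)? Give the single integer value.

argmax_v P(Z = v | obs) = 2

Enumerate traces; 12 have nonzero weight after conditioning:
  (Y=0, X=2, W=1, Z=2) weight 1/112
  (Y=0, X=2, W=2, Z=2) weight 1/112
  (Y=0, X=3, W=1, Z=1) weight 1/112
  (Y=0, X=3, W=2, Z=1) weight 1/112
  (Y=1, X=2, W=1, Z=2) weight 3/154
  (Y=1, X=2, W=2, Z=2) weight 3/154
  (Y=1, X=3, W=1, Z=1) weight 1/77
  (Y=1, X=3, W=2, Z=1) weight 1/77
  … 4 more
Group by Z:
  weight(Z=1) = 71/616
  weight(Z=2) = 79/616
Total weight = 71/616 + 79/616 = 75/308
P(Z=1 | obs) = 71/616 / 75/308 = 71/150
P(Z=2 | obs) = 79/616 / 75/308 = 79/150
argmax = 2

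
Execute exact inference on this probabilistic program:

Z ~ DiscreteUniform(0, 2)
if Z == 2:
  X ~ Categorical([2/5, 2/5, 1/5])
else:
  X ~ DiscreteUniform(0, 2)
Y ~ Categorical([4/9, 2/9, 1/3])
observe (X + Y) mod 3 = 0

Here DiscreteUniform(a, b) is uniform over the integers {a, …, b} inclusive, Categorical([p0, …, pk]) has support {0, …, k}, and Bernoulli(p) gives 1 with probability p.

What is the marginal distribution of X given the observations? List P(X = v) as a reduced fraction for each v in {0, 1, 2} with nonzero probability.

Enumerate traces; 9 have nonzero weight after conditioning:
  (Z=0, X=0, Y=0) weight 4/81
  (Z=0, X=1, Y=2) weight 1/27
  (Z=0, X=2, Y=1) weight 2/81
  (Z=1, X=0, Y=0) weight 4/81
  (Z=1, X=1, Y=2) weight 1/27
  (Z=1, X=2, Y=1) weight 2/81
  (Z=2, X=0, Y=0) weight 8/135
  (Z=2, X=1, Y=2) weight 2/45
  … 1 more
Group by X:
  weight(X=0) = 64/405
  weight(X=1) = 16/135
  weight(X=2) = 26/405
Total weight = 64/405 + 16/135 + 26/405 = 46/135
P(X=0 | obs) = 64/405 / 46/135 = 32/69
P(X=1 | obs) = 16/135 / 46/135 = 8/23
P(X=2 | obs) = 26/405 / 46/135 = 13/69

P(X=0) = 32/69, P(X=1) = 8/23, P(X=2) = 13/69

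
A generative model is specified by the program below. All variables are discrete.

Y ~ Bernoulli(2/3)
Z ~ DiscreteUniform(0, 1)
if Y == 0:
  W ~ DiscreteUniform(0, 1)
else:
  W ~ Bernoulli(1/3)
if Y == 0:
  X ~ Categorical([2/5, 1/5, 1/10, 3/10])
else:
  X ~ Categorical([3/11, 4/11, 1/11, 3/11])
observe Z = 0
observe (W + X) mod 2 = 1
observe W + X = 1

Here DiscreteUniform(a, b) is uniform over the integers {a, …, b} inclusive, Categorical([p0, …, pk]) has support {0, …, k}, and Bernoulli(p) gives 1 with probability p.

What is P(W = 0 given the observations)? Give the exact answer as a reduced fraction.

Enumerate traces; 4 have nonzero weight after conditioning:
  (Y=0, Z=0, W=0, X=1) weight 1/60
  (Y=0, Z=0, W=1, X=0) weight 1/30
  (Y=1, Z=0, W=0, X=1) weight 8/99
  (Y=1, Z=0, W=1, X=0) weight 1/33
Group by W:
  weight(W=0) = 193/1980
  weight(W=1) = 7/110
Total weight = 193/1980 + 7/110 = 29/180
P(W=0 | obs) = 193/1980 / 29/180 = 193/319
P(W=1 | obs) = 7/110 / 29/180 = 126/319

P(W = 0 | obs) = 193/319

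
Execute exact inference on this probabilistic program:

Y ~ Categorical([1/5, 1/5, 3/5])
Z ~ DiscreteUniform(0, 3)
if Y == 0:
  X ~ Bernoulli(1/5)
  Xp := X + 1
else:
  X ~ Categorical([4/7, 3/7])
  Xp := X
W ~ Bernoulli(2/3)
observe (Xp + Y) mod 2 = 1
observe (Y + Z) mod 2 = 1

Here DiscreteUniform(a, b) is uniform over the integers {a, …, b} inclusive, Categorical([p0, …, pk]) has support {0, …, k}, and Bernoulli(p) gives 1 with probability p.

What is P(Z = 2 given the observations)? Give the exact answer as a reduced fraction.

Enumerate traces; 12 have nonzero weight after conditioning:
  (Y=0, Z=1, X=0, W=0) weight 1/75
  (Y=0, Z=1, X=0, W=1) weight 2/75
  (Y=0, Z=3, X=0, W=0) weight 1/75
  (Y=0, Z=3, X=0, W=1) weight 2/75
  (Y=1, Z=0, X=0, W=0) weight 1/105
  (Y=1, Z=0, X=0, W=1) weight 2/105
  (Y=1, Z=2, X=0, W=0) weight 1/105
  (Y=1, Z=2, X=0, W=1) weight 2/105
  … 4 more
Group by Z:
  weight(Z=0) = 1/35
  weight(Z=1) = 73/700
  weight(Z=2) = 1/35
  weight(Z=3) = 73/700
Total weight = 1/35 + 73/700 + 1/35 + 73/700 = 93/350
P(Z=0 | obs) = 1/35 / 93/350 = 10/93
P(Z=1 | obs) = 73/700 / 93/350 = 73/186
P(Z=2 | obs) = 1/35 / 93/350 = 10/93
P(Z=3 | obs) = 73/700 / 93/350 = 73/186

P(Z = 2 | obs) = 10/93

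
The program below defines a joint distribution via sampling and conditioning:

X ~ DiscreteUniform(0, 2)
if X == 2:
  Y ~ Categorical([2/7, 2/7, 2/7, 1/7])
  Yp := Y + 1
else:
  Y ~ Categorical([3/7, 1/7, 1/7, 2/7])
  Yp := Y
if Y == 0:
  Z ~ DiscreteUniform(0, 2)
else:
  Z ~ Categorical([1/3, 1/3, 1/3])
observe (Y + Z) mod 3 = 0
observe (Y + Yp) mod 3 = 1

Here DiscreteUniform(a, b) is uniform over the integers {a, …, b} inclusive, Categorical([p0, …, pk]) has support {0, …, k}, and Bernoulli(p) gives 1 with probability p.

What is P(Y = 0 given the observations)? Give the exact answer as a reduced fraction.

P(Y = 0 | obs) = 2/5

Enumerate traces; 4 have nonzero weight after conditioning:
  (X=0, Y=2, Z=1) weight 1/63
  (X=1, Y=2, Z=1) weight 1/63
  (X=2, Y=0, Z=0) weight 2/63
  (X=2, Y=3, Z=0) weight 1/63
Group by Y:
  weight(Y=0) = 2/63
  weight(Y=2) = 2/63
  weight(Y=3) = 1/63
Total weight = 2/63 + 2/63 + 1/63 = 5/63
P(Y=0 | obs) = 2/63 / 5/63 = 2/5
P(Y=2 | obs) = 2/63 / 5/63 = 2/5
P(Y=3 | obs) = 1/63 / 5/63 = 1/5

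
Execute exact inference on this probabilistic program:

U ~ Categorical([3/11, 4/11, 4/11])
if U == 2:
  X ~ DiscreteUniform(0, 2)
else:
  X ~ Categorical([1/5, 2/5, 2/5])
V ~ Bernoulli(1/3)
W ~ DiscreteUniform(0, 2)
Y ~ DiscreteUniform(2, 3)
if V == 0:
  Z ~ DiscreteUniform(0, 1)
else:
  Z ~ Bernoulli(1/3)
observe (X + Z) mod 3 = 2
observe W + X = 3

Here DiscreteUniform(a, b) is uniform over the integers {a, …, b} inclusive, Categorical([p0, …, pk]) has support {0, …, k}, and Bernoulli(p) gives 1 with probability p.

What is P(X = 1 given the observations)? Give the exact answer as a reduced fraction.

P(X = 1 | obs) = 4/9

Enumerate traces; 24 have nonzero weight after conditioning:
  (U=0, X=1, V=0, W=2, Y=2, Z=1) weight 1/165
  (U=0, X=1, V=0, W=2, Y=3, Z=1) weight 1/165
  (U=0, X=1, V=1, W=2, Y=2, Z=1) weight 1/495
  (U=0, X=1, V=1, W=2, Y=3, Z=1) weight 1/495
  (U=0, X=2, V=0, W=1, Y=2, Z=0) weight 1/165
  (U=0, X=2, V=0, W=1, Y=3, Z=0) weight 1/165
  (U=0, X=2, V=1, W=1, Y=2, Z=0) weight 2/495
  (U=0, X=2, V=1, W=1, Y=3, Z=0) weight 2/495
  … 16 more
Group by X:
  weight(X=1) = 248/4455
  weight(X=2) = 62/891
Total weight = 248/4455 + 62/891 = 62/495
P(X=1 | obs) = 248/4455 / 62/495 = 4/9
P(X=2 | obs) = 62/891 / 62/495 = 5/9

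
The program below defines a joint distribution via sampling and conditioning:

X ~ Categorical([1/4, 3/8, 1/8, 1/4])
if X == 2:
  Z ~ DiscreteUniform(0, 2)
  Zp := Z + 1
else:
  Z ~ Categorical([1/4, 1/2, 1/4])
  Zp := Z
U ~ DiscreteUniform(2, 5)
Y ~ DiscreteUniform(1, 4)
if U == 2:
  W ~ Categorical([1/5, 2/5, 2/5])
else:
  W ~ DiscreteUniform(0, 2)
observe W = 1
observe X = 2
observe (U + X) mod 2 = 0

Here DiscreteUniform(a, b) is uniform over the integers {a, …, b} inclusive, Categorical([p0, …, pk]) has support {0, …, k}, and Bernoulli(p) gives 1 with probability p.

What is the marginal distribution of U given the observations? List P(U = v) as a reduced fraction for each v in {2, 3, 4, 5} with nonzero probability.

Enumerate traces; 24 have nonzero weight after conditioning:
  (X=2, Z=0, U=2, Y=1, W=1) weight 1/960
  (X=2, Z=0, U=2, Y=2, W=1) weight 1/960
  (X=2, Z=0, U=2, Y=3, W=1) weight 1/960
  (X=2, Z=0, U=2, Y=4, W=1) weight 1/960
  (X=2, Z=0, U=4, Y=1, W=1) weight 1/1152
  (X=2, Z=0, U=4, Y=2, W=1) weight 1/1152
  (X=2, Z=0, U=4, Y=3, W=1) weight 1/1152
  (X=2, Z=0, U=4, Y=4, W=1) weight 1/1152
  … 16 more
Group by U:
  weight(U=2) = 1/80
  weight(U=4) = 1/96
Total weight = 1/80 + 1/96 = 11/480
P(U=2 | obs) = 1/80 / 11/480 = 6/11
P(U=4 | obs) = 1/96 / 11/480 = 5/11

P(U=2) = 6/11, P(U=4) = 5/11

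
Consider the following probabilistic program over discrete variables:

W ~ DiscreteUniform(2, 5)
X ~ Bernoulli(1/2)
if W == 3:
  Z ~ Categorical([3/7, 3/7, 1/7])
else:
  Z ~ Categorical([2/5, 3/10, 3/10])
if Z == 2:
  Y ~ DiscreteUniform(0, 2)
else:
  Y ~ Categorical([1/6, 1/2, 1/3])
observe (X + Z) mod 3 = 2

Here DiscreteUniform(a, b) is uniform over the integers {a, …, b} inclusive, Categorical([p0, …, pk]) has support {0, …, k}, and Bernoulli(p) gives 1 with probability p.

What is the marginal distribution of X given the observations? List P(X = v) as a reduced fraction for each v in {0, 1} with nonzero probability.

Enumerate traces; 24 have nonzero weight after conditioning:
  (W=2, X=0, Z=2, Y=0) weight 1/80
  (W=2, X=0, Z=2, Y=1) weight 1/80
  (W=2, X=0, Z=2, Y=2) weight 1/80
  (W=2, X=1, Z=1, Y=0) weight 1/160
  (W=2, X=1, Z=1, Y=1) weight 3/160
  (W=2, X=1, Z=1, Y=2) weight 1/80
  (W=3, X=0, Z=2, Y=0) weight 1/168
  (W=3, X=0, Z=2, Y=1) weight 1/168
  … 16 more
Group by X:
  weight(X=0) = 73/560
  weight(X=1) = 93/560
Total weight = 73/560 + 93/560 = 83/280
P(X=0 | obs) = 73/560 / 83/280 = 73/166
P(X=1 | obs) = 93/560 / 83/280 = 93/166

P(X=0) = 73/166, P(X=1) = 93/166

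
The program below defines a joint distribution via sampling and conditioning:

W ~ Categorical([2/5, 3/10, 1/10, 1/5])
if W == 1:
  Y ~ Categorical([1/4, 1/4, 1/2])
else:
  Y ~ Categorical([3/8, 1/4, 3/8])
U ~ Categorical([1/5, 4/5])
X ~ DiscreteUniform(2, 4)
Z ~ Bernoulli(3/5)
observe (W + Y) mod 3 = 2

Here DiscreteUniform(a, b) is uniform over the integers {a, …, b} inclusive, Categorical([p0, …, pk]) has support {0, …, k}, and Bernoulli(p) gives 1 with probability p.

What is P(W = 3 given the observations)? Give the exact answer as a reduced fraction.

Enumerate traces; 48 have nonzero weight after conditioning:
  (W=0, Y=2, U=0, X=2, Z=0) weight 1/250
  (W=0, Y=2, U=0, X=2, Z=1) weight 3/500
  (W=0, Y=2, U=0, X=3, Z=0) weight 1/250
  (W=0, Y=2, U=0, X=3, Z=1) weight 3/500
  (W=0, Y=2, U=0, X=4, Z=0) weight 1/250
  (W=0, Y=2, U=0, X=4, Z=1) weight 3/500
  (W=0, Y=2, U=1, X=2, Z=0) weight 2/125
  (W=0, Y=2, U=1, X=2, Z=1) weight 3/125
  (W=1, Y=1, U=0, X=2, Z=0) weight 1/500
  (W=2, Y=0, U=0, X=2, Z=0) weight 1/1000
  … 38 more
Group by W:
  weight(W=0) = 3/20
  weight(W=1) = 3/40
  weight(W=2) = 3/80
  weight(W=3) = 3/40
Total weight = 3/20 + 3/40 + 3/80 + 3/40 = 27/80
P(W=0 | obs) = 3/20 / 27/80 = 4/9
P(W=1 | obs) = 3/40 / 27/80 = 2/9
P(W=2 | obs) = 3/80 / 27/80 = 1/9
P(W=3 | obs) = 3/40 / 27/80 = 2/9

P(W = 3 | obs) = 2/9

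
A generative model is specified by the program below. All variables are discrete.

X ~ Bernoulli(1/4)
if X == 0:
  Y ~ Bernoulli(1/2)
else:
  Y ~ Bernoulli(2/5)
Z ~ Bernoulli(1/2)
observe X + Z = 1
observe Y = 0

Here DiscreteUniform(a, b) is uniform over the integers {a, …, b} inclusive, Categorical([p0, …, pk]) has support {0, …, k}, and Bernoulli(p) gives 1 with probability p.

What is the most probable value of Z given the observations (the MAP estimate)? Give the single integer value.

argmax_v P(Z = v | obs) = 1

Enumerate traces; 2 have nonzero weight after conditioning:
  (X=0, Y=0, Z=1) weight 3/16
  (X=1, Y=0, Z=0) weight 3/40
Group by Z:
  weight(Z=0) = 3/40
  weight(Z=1) = 3/16
Total weight = 3/40 + 3/16 = 21/80
P(Z=0 | obs) = 3/40 / 21/80 = 2/7
P(Z=1 | obs) = 3/16 / 21/80 = 5/7
argmax = 1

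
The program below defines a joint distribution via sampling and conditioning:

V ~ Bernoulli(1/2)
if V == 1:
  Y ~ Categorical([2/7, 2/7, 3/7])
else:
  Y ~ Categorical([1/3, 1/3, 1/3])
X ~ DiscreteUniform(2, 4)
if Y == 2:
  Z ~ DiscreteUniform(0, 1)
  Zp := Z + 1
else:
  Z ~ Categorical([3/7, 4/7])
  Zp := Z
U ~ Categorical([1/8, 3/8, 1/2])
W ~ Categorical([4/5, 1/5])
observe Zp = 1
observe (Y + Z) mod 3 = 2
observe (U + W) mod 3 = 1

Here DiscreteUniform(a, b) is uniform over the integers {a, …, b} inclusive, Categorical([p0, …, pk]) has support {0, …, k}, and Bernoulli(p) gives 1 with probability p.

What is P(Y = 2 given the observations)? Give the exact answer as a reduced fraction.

Enumerate traces; 24 have nonzero weight after conditioning:
  (V=0, Y=1, X=2, Z=1, U=0, W=1) weight 1/1260
  (V=0, Y=1, X=2, Z=1, U=1, W=0) weight 1/105
  (V=0, Y=1, X=3, Z=1, U=0, W=1) weight 1/1260
  (V=0, Y=1, X=3, Z=1, U=1, W=0) weight 1/105
  (V=0, Y=1, X=4, Z=1, U=0, W=1) weight 1/1260
  (V=0, Y=1, X=4, Z=1, U=1, W=0) weight 1/105
  (V=0, Y=2, X=2, Z=0, U=0, W=1) weight 1/1440
  (V=0, Y=2, X=2, Z=0, U=1, W=0) weight 1/120
  … 16 more
Group by Y:
  weight(Y=1) = 169/2940
  weight(Y=2) = 13/210
Total weight = 169/2940 + 13/210 = 117/980
P(Y=1 | obs) = 169/2940 / 117/980 = 13/27
P(Y=2 | obs) = 13/210 / 117/980 = 14/27

P(Y = 2 | obs) = 14/27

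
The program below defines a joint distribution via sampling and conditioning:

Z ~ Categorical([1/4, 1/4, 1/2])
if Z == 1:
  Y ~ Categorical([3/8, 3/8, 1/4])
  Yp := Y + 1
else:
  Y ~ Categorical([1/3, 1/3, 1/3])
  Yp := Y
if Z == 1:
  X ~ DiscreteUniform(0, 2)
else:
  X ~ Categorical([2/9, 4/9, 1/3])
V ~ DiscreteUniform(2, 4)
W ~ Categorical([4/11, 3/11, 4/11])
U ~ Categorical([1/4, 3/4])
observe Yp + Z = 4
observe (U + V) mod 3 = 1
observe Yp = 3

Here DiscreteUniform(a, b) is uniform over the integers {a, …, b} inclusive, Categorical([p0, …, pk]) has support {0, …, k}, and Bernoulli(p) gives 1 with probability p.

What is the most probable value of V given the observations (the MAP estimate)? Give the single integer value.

argmax_v P(V = v | obs) = 3

Enumerate traces; 18 have nonzero weight after conditioning:
  (Z=1, Y=2, X=0, V=3, W=0, U=1) weight 1/528
  (Z=1, Y=2, X=0, V=3, W=1, U=1) weight 1/704
  (Z=1, Y=2, X=0, V=3, W=2, U=1) weight 1/528
  (Z=1, Y=2, X=0, V=4, W=0, U=0) weight 1/1584
  (Z=1, Y=2, X=0, V=4, W=1, U=0) weight 1/2112
  (Z=1, Y=2, X=0, V=4, W=2, U=0) weight 1/1584
  (Z=1, Y=2, X=1, V=3, W=0, U=1) weight 1/528
  (Z=1, Y=2, X=1, V=3, W=1, U=1) weight 1/704
  … 10 more
Group by V:
  weight(V=3) = 1/64
  weight(V=4) = 1/192
Total weight = 1/64 + 1/192 = 1/48
P(V=3 | obs) = 1/64 / 1/48 = 3/4
P(V=4 | obs) = 1/192 / 1/48 = 1/4
argmax = 3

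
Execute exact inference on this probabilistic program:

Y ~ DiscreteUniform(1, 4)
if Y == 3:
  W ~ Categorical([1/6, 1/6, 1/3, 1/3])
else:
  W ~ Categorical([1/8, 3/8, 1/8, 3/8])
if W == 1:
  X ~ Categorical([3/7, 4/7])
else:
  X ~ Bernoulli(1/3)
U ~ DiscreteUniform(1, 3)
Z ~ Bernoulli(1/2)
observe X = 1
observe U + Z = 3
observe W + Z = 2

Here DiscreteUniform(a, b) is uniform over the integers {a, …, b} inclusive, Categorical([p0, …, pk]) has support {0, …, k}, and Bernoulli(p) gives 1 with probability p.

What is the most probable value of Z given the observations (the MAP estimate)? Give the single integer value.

Enumerate traces; 8 have nonzero weight after conditioning:
  (Y=1, W=1, X=1, U=2, Z=1) weight 1/112
  (Y=1, W=2, X=1, U=3, Z=0) weight 1/576
  (Y=2, W=1, X=1, U=2, Z=1) weight 1/112
  (Y=2, W=2, X=1, U=3, Z=0) weight 1/576
  (Y=3, W=1, X=1, U=2, Z=1) weight 1/252
  (Y=3, W=2, X=1, U=3, Z=0) weight 1/216
  (Y=4, W=1, X=1, U=2, Z=1) weight 1/112
  (Y=4, W=2, X=1, U=3, Z=0) weight 1/576
Group by Z:
  weight(Z=0) = 17/1728
  weight(Z=1) = 31/1008
Total weight = 17/1728 + 31/1008 = 491/12096
P(Z=0 | obs) = 17/1728 / 491/12096 = 119/491
P(Z=1 | obs) = 31/1008 / 491/12096 = 372/491
argmax = 1

argmax_v P(Z = v | obs) = 1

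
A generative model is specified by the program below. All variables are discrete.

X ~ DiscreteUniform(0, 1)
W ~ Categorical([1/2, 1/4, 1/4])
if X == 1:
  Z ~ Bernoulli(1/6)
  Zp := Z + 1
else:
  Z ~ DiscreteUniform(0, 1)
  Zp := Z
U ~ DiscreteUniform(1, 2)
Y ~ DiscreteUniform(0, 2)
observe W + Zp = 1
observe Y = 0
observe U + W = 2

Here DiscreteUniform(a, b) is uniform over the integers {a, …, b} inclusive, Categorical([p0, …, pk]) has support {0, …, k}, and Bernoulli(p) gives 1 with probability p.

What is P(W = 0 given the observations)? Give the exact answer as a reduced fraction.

P(W = 0 | obs) = 16/19

Enumerate traces; 3 have nonzero weight after conditioning:
  (X=0, W=0, Z=1, U=2, Y=0) weight 1/48
  (X=0, W=1, Z=0, U=1, Y=0) weight 1/96
  (X=1, W=0, Z=0, U=2, Y=0) weight 5/144
Group by W:
  weight(W=0) = 1/18
  weight(W=1) = 1/96
Total weight = 1/18 + 1/96 = 19/288
P(W=0 | obs) = 1/18 / 19/288 = 16/19
P(W=1 | obs) = 1/96 / 19/288 = 3/19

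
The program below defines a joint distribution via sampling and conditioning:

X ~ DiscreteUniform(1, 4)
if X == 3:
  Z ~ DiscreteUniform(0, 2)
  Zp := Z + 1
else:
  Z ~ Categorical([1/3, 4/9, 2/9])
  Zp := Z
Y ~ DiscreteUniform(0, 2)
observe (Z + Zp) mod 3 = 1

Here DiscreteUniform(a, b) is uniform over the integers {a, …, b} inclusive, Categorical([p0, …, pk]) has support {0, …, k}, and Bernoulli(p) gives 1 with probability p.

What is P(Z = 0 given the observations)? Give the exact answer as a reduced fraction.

P(Z = 0 | obs) = 1/3

Enumerate traces; 12 have nonzero weight after conditioning:
  (X=1, Z=2, Y=0) weight 1/54
  (X=1, Z=2, Y=1) weight 1/54
  (X=1, Z=2, Y=2) weight 1/54
  (X=2, Z=2, Y=0) weight 1/54
  (X=2, Z=2, Y=1) weight 1/54
  (X=2, Z=2, Y=2) weight 1/54
  (X=3, Z=0, Y=0) weight 1/36
  (X=3, Z=0, Y=1) weight 1/36
  … 4 more
Group by Z:
  weight(Z=0) = 1/12
  weight(Z=2) = 1/6
Total weight = 1/12 + 1/6 = 1/4
P(Z=0 | obs) = 1/12 / 1/4 = 1/3
P(Z=2 | obs) = 1/6 / 1/4 = 2/3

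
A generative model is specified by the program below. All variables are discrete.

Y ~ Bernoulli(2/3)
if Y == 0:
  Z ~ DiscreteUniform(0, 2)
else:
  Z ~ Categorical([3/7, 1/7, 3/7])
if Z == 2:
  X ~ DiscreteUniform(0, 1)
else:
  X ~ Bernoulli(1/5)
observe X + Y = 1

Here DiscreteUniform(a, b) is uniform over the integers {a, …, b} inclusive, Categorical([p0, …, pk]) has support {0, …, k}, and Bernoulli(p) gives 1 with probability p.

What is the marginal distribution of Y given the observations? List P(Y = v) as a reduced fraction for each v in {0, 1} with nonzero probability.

P(Y=0) = 21/115, P(Y=1) = 94/115

Enumerate traces; 6 have nonzero weight after conditioning:
  (Y=0, Z=0, X=1) weight 1/45
  (Y=0, Z=1, X=1) weight 1/45
  (Y=0, Z=2, X=1) weight 1/18
  (Y=1, Z=0, X=0) weight 8/35
  (Y=1, Z=1, X=0) weight 8/105
  (Y=1, Z=2, X=0) weight 1/7
Group by Y:
  weight(Y=0) = 1/10
  weight(Y=1) = 47/105
Total weight = 1/10 + 47/105 = 23/42
P(Y=0 | obs) = 1/10 / 23/42 = 21/115
P(Y=1 | obs) = 47/105 / 23/42 = 94/115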